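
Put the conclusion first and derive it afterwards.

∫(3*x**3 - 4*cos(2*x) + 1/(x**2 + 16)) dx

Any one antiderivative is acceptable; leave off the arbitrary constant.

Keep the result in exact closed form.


The answer is 3*x**4/4 - 2*sin(2*x) + atan(x/4)/4.
Step 1. Rewrite: now ∫(3*x**3) dx + ∫(1/(x**2 + 16)) dx + ∫(-4*cos(2*x)) dx.
Step 2. Evaluate the standard form: now atan(x/4)/4 + ∫(3*x**3) dx + ∫(-4*cos(2*x)) dx.
Step 3. Evaluate the standard form: now -2*sin(2*x) + atan(x/4)/4 + ∫(3*x**3) dx.
Step 4. Evaluate the standard form: now 3*x**4/4 - 2*sin(2*x) + atan(x/4)/4.
Answer: 3*x**4/4 - 2*sin(2*x) + atan(x/4)/4.


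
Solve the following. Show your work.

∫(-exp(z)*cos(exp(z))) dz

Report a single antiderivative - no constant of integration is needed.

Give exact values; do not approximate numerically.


Step 1. Substitute u = exp(z), turning ∫(-exp(z)*cos(exp(z))) dz into ∫(-cos(u)) du: now ∫(-cos(u)) du.
Step 2. Evaluate the standard form: now -sin(u).
Step 3. Substitute back u = exp(z): now -sin(exp(z)).
Answer: -sin(exp(z)).


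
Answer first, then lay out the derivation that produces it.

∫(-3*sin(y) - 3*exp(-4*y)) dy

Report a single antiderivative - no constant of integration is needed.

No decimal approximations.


The answer is 3*cos(y) + 3*exp(-4*y)/4.
Step 1. Rewrite: now ∫(-3*exp(-4*y)) dy + ∫(-3*sin(y)) dy.
Step 2. Evaluate the standard form: now ∫(-3*sin(y)) dy + 3*exp(-4*y)/4.
Step 3. Evaluate the standard form: now 3*cos(y) + 3*exp(-4*y)/4.
Answer: 3*cos(y) + 3*exp(-4*y)/4.


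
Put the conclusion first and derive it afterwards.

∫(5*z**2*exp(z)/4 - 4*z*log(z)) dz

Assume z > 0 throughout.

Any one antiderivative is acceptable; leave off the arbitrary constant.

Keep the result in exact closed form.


The answer is 5*z**2*exp(z)/4 - 2*z**2*log(z) + z**2 - 5*z*exp(z)/2 + 5*exp(z)/2.
Step 1. Rewrite: now ∫(-4*z*log(z)) dz + ∫(5*z**2*exp(z)/4) dz.
Step 2. Integrate ∫(5*z**2*exp(z)/4) dz by parts with u = z**2, dv = (5*exp(z)/4) dz, so v = 5*exp(z)/4: now 5*z**2*exp(z)/4 + ∫(-5*z*exp(z)/2) dz + ∫(-4*z*log(z)) dz.
Step 3. Integrate ∫(-5*z*exp(z)/2) dz by parts with u = z, dv = (-5*exp(z)/2) dz, so v = -5*exp(z)/2: now 5*z**2*exp(z)/4 - 5*z*exp(z)/2 + ∫(-4*z*log(z)) dz + ∫(5*exp(z)/2) dz.
Step 4. Evaluate the standard form: now 5*z**2*exp(z)/4 - 5*z*exp(z)/2 + 5*exp(z)/2 + ∫(-4*z*log(z)) dz.
Step 5. Integrate ∫(-4*z*log(z)) dz by parts with u = log(z), dv = (-4*z) dz, so v = -2*z**2 [assuming z > 0]: now 5*z**2*exp(z)/4 - 2*z**2*log(z) - 5*z*exp(z)/2 + 5*exp(z)/2 + ∫(2*z) dz.
Step 6. Evaluate the standard form: now 5*z**2*exp(z)/4 - 2*z**2*log(z) + z**2 - 5*z*exp(z)/2 + 5*exp(z)/2.
Answer: 5*z**2*exp(z)/4 - 2*z**2*log(z) + z**2 - 5*z*exp(z)/2 + 5*exp(z)/2.


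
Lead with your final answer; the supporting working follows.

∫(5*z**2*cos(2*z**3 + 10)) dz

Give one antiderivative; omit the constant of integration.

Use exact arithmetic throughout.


The answer is 5*sin(2*z**3 + 10)/6.
Step 1. Substitute u = z**3 + 5, turning ∫(5*z**2*cos(2*z**3 + 10)) dz into ∫(5*cos(2*u)/3) du: now ∫(5*cos(2*u)/3) du.
Step 2. Evaluate the standard form: now 5*sin(2*u)/6.
Step 3. Substitute back u = z**3 + 5: now 5*sin(2*z**3 + 10)/6.
Answer: 5*sin(2*z**3 + 10)/6.


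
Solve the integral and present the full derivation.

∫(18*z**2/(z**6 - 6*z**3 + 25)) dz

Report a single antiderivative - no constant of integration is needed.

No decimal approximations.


Step 1. Substitute u = z**3 - 3, turning ∫(18*z**2/(z**6 - 6*z**3 + 25)) dz into ∫(6/(u**2 + 16)) du: now ∫(6/(u**2 + 16)) du.
Step 2. Evaluate the standard form: now 3*atan(u/4)/2.
Step 3. Substitute back u = z**3 - 3: now 3*atan(z**3/4 - 3/4)/2.
Answer: 3*atan(z**3/4 - 3/4)/2.


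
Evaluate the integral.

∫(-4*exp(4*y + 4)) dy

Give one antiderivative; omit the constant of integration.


Answer: -exp(4*y + 4).


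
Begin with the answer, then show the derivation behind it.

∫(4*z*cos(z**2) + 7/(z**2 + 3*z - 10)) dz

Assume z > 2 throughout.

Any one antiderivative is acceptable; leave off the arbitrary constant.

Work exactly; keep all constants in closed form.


The answer is log(z - 2) - log(z + 5) + 2*sin(z**2).
Step 1. Rewrite: now ∫(4*z*cos(z**2)) dz + ∫(7/(z**2 + 3*z - 10)) dz.
Step 2. Decompose ∫(7/(z**2 + 3*z - 10)) dz by partial fractions, 7/(z**2 + 3*z - 10) = -1/(z + 5) + 1/(z - 2): now ∫(4*z*cos(z**2)) dz + ∫(1/(z - 2)) dz + ∫(-1/(z + 5)) dz.
Step 3. Evaluate the standard form [assuming z > -5]: now -log(z + 5) + ∫(4*z*cos(z**2)) dz + ∫(1/(z - 2)) dz.
Step 4. Evaluate the standard form [assuming z > 2]: now log(z - 2) - log(z + 5) + ∫(4*z*cos(z**2)) dz.
Step 5. Substitute u = z**2, turning ∫(4*z*cos(z**2)) dz into ∫(2*cos(u)) du: now log(z - 2) - log(z + 5) + ∫(2*cos(u)) du.
Step 6. Evaluate the standard form: now log(z - 2) - log(z + 5) + 2*sin(u).
Step 7. Substitute back u = z**2: now log(z - 2) - log(z + 5) + 2*sin(z**2).
Answer: log(z - 2) - log(z + 5) + 2*sin(z**2).


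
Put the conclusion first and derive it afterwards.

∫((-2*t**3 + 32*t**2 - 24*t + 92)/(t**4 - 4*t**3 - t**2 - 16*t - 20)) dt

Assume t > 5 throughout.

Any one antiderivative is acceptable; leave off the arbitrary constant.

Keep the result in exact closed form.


The answer is 3*log(t - 5) - 5*log(t + 1) + 2*atan(t/2).
Step 1. Decompose ∫((-2*t**3 + 32*t**2 - 24*t + 92)/(t**4 - 4*t**3 - t**2 - 16*t - 20)) dt by partial fractions, (-2*t**3 + 32*t**2 - 24*t + 92)/(t**4 - 4*t**3 - t**2 - 16*t - 20) = 4/(t**2 + 4) - 5/(t + 1) + 3/(t - 5): now ∫(3/(t - 5)) dt + ∫(-5/(t + 1)) dt + ∫(4/(t**2 + 4)) dt.
Step 2. Evaluate the standard form [assuming t > -1]: now -5*log(t + 1) + ∫(3/(t - 5)) dt + ∫(4/(t**2 + 4)) dt.
Step 3. Evaluate the standard form [assuming t > 5]: now 3*log(t - 5) - 5*log(t + 1) + ∫(4/(t**2 + 4)) dt.
Step 4. Evaluate the standard form: now 3*log(t - 5) - 5*log(t + 1) + 2*atan(t/2).
Answer: 3*log(t - 5) - 5*log(t + 1) + 2*atan(t/2).


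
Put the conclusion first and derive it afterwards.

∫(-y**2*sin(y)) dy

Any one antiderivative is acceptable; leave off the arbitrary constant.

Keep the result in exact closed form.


The answer is y**2*cos(y) - 2*y*sin(y) - 2*cos(y).
Step 1. Integrate ∫(-y**2*sin(y)) dy by parts with u = y**2, dv = (-sin(y)) dy, so v = cos(y): now y**2*cos(y) + ∫(-2*y*cos(y)) dy.
Step 2. Integrate ∫(-2*y*cos(y)) dy by parts with u = y, dv = (-2*cos(y)) dy, so v = -2*sin(y): now y**2*cos(y) - 2*y*sin(y) + ∫(2*sin(y)) dy.
Step 3. Evaluate the standard form: now y**2*cos(y) - 2*y*sin(y) - 2*cos(y).
Answer: y**2*cos(y) - 2*y*sin(y) - 2*cos(y).


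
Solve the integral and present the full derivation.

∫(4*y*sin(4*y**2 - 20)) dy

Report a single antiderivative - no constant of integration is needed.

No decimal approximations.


Step 1. Substitute u = y**2 - 5, turning ∫(4*y*sin(4*y**2 - 20)) dy into ∫(2*sin(4*u)) du: now ∫(2*sin(4*u)) du.
Step 2. Evaluate the standard form: now -cos(4*u)/2.
Step 3. Substitute back u = y**2 - 5: now -cos(4*y**2 - 20)/2.
Answer: -cos(4*y**2 - 20)/2.


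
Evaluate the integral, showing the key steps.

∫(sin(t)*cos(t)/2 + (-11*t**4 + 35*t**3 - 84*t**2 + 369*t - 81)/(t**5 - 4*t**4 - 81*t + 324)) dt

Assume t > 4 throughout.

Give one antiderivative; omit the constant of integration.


Step 1. Rewrite: now ∫((-11*t**4 + 35*t**3 - 84*t**2 + 369*t - 81)/(t**5 - 4*t**4 - 81*t + 324)) dt + ∫(sin(t)*cos(t)/2) dt.
Step 2. Substitute u = sin(t), turning ∫(sin(t)*cos(t)/2) dt into ∫(u/2) du: now ∫(u/2) du + ∫((-11*t**4 + 35*t**3 - 84*t**2 + 369*t - 81)/(t**5 - 4*t**4 - 81*t + 324)) dt.
Step 3. Evaluate the standard form: now u**2/4 + ∫((-11*t**4 + 35*t**3 - 84*t**2 + 369*t - 81)/(t**5 - 4*t**4 - 81*t + 324)) dt.
Step 4. Substitute back u = sin(t): now sin(t)**2/4 + ∫((-11*t**4 + 35*t**3 - 84*t**2 + 369*t - 81)/(t**5 - 4*t**4 - 81*t + 324)) dt.
Step 5. Decompose ∫((-11*t**4 + 35*t**3 - 84*t**2 + 369*t - 81)/(t**5 - 4*t**4 - 81*t + 324)) dt by partial fractions, (-11*t**4 + 35*t**3 - 84*t**2 + 369*t - 81)/(t**5 - 4*t**4 - 81*t + 324) = -3/(t**2 + 9) - 5/(t + 3) - 3/(t - 3) - 3/(t - 4): now sin(t)**2/4 + ∫(-3/(t - 4)) dt + ∫(-3/(t - 3)) dt + ∫(-5/(t + 3)) dt + ∫(-3/(t**2 + 9)) dt.
Step 6. Evaluate the standard form [assuming t > 3]: now -3*log(t - 3) + sin(t)**2/4 + ∫(-3/(t - 4)) dt + ∫(-5/(t + 3)) dt + ∫(-3/(t**2 + 9)) dt.
Step 7. Evaluate the standard form [assuming t > 4]: now -3*log(t - 4) - 3*log(t - 3) + sin(t)**2/4 + ∫(-5/(t + 3)) dt + ∫(-3/(t**2 + 9)) dt.
Step 8. Evaluate the standard form [assuming t > -3]: now -3*log(t - 4) - 3*log(t - 3) - 5*log(t + 3) + sin(t)**2/4 + ∫(-3/(t**2 + 9)) dt.
Step 9. Evaluate the standard form: now -3*log(t - 4) - 3*log(t - 3) - 5*log(t + 3) + sin(t)**2/4 - atan(t/3).
Answer: -3*log(t - 4) - 3*log(t - 3) - 5*log(t + 3) + sin(t)**2/4 - atan(t/3).


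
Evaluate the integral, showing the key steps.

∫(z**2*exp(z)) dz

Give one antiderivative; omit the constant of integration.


Step 1. Integrate ∫(z**2*exp(z)) dz by parts with u = z**2, dv = (exp(z)) dz, so v = exp(z): now z**2*exp(z) + ∫(-2*z*exp(z)) dz.
Step 2. Integrate ∫(-2*z*exp(z)) dz by parts with u = z, dv = (-2*exp(z)) dz, so v = -2*exp(z): now z**2*exp(z) - 2*z*exp(z) + ∫(2*exp(z)) dz.
Step 3. Evaluate the standard form: now z**2*exp(z) - 2*z*exp(z) + 2*exp(z).
Answer: z**2*exp(z) - 2*z*exp(z) + 2*exp(z).


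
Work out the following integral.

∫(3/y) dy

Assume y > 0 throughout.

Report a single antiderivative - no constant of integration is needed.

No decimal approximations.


Answer: 3*log(y).


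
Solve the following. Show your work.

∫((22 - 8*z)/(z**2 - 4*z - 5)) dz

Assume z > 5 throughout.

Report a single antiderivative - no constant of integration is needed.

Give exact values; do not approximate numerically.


Step 1. Decompose ∫((22 - 8*z)/(z**2 - 4*z - 5)) dz by partial fractions, (22 - 8*z)/(z**2 - 4*z - 5) = -5/(z + 1) - 3/(z - 5): now ∫(-3/(z - 5)) dz + ∫(-5/(z + 1)) dz.
Step 2. Evaluate the standard form [assuming z > 5]: now -3*log(z - 5) + ∫(-5/(z + 1)) dz.
Step 3. Evaluate the standard form [assuming z > -1]: now -3*log(z - 5) - 5*log(z + 1).
Answer: -3*log(z - 5) - 5*log(z + 1).


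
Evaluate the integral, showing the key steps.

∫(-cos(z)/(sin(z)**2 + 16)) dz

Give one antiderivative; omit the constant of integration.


Step 1. Substitute u = sin(z), turning ∫(-cos(z)/(sin(z)**2 + 16)) dz into ∫(-1/(u**2 + 16)) du: now ∫(-1/(u**2 + 16)) du.
Step 2. Evaluate the standard form: now -atan(u/4)/4.
Step 3. Substitute back u = sin(z): now -atan(sin(z)/4)/4.
Answer: -atan(sin(z)/4)/4.


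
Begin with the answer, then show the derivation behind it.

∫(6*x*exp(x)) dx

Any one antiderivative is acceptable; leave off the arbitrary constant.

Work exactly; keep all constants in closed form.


The answer is 6*x*exp(x) - 6*exp(x).
Step 1. Integrate ∫(6*x*exp(x)) dx by parts with u = x, dv = (6*exp(x)) dx, so v = 6*exp(x): now 6*x*exp(x) + ∫(-6*exp(x)) dx.
Step 2. Evaluate the standard form: now 6*x*exp(x) - 6*exp(x).
Answer: 6*x*exp(x) - 6*exp(x).


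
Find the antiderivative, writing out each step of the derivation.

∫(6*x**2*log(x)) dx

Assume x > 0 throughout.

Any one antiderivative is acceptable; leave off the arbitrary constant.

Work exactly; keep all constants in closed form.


Step 1. Integrate ∫(6*x**2*log(x)) dx by parts with u = log(x), dv = (6*x**2) dx, so v = 2*x**3 [assuming x > 0]: now 2*x**3*log(x) + ∫(-2*x**2) dx.
Step 2. Evaluate the standard form: now 2*x**3*log(x) - 2*x**3/3.
Answer: 2*x**3*log(x) - 2*x**3/3.


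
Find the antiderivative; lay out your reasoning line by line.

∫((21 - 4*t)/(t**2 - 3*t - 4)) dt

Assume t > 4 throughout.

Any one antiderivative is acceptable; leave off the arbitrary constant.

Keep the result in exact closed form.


Step 1. Decompose ∫((21 - 4*t)/(t**2 - 3*t - 4)) dt by partial fractions, (21 - 4*t)/(t**2 - 3*t - 4) = -5/(t + 1) + 1/(t - 4): now ∫(1/(t - 4)) dt + ∫(-5/(t + 1)) dt.
Step 2. Evaluate the standard form [assuming t > 4]: now log(t - 4) + ∫(-5/(t + 1)) dt.
Step 3. Evaluate the standard form [assuming t > -1]: now log(t - 4) - 5*log(t + 1).
Answer: log(t - 4) - 5*log(t + 1).


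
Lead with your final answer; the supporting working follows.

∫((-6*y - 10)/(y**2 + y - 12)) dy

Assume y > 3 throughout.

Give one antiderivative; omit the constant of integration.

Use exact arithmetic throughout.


The answer is -4*log(y - 3) - 2*log(y + 4).
Step 1. Decompose ∫((-6*y - 10)/(y**2 + y - 12)) dy by partial fractions, (-6*y - 10)/(y**2 + y - 12) = -2/(y + 4) - 4/(y - 3): now ∫(-4/(y - 3)) dy + ∫(-2/(y + 4)) dy.
Step 2. Evaluate the standard form [assuming y > 3]: now -4*log(y - 3) + ∫(-2/(y + 4)) dy.
Step 3. Evaluate the standard form [assuming y > -4]: now -4*log(y - 3) - 2*log(y + 4).
Answer: -4*log(y - 3) - 2*log(y + 4).


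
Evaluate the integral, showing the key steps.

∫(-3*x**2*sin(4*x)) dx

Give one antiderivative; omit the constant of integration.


Step 1. Integrate ∫(-3*x**2*sin(4*x)) dx by parts with u = x**2, dv = (-3*sin(4*x)) dx, so v = 3*cos(4*x)/4: now 3*x**2*cos(4*x)/4 + ∫(-3*x*cos(4*x)/2) dx.
Step 2. Integrate ∫(-3*x*cos(4*x)/2) dx by parts with u = x, dv = (-3*cos(4*x)/2) dx, so v = -3*sin(4*x)/8: now 3*x**2*cos(4*x)/4 - 3*x*sin(4*x)/8 + ∫(3*sin(4*x)/8) dx.
Step 3. Evaluate the standard form: now 3*x**2*cos(4*x)/4 - 3*x*sin(4*x)/8 - 3*cos(4*x)/32.
Answer: 3*x**2*cos(4*x)/4 - 3*x*sin(4*x)/8 - 3*cos(4*x)/32.


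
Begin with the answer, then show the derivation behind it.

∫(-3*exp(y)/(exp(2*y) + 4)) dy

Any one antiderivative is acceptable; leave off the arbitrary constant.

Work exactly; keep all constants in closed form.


The answer is -3*atan(exp(y)/2)/2.
Step 1. Substitute u = exp(y), turning ∫(-3*exp(y)/(exp(2*y) + 4)) dy into ∫(-3/(u**2 + 4)) du: now ∫(-3/(u**2 + 4)) du.
Step 2. Evaluate the standard form: now -3*atan(u/2)/2.
Step 3. Substitute back u = exp(y): now -3*atan(exp(y)/2)/2.
Answer: -3*atan(exp(y)/2)/2.


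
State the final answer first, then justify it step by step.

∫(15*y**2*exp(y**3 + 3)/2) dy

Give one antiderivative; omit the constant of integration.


The answer is 5*exp(y**3 + 3)/2.
Step 1. Substitute u = y**3 + 3, turning ∫(15*y**2*exp(y**3 + 3)/2) dy into ∫(5*exp(u)/2) du: now ∫(5*exp(u)/2) du.
Step 2. Evaluate the standard form: now 5*exp(u)/2.
Step 3. Substitute back u = y**3 + 3: now 5*exp(y**3 + 3)/2.
Answer: 5*exp(y**3 + 3)/2.


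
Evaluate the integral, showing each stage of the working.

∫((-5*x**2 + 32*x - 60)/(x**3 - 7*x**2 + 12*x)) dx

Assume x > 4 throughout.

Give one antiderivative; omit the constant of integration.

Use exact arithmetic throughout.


Step 1. Decompose ∫((-5*x**2 + 32*x - 60)/(x**3 - 7*x**2 + 12*x)) dx by partial fractions, (-5*x**2 + 32*x - 60)/(x**3 - 7*x**2 + 12*x) = 3/(x - 3) - 3/(x - 4) - 5/x: now ∫(-5/x) dx + ∫(-3/(x - 4)) dx + ∫(3/(x - 3)) dx.
Step 2. Evaluate the standard form [assuming x > 0]: now -5*log(x) + ∫(-3/(x - 4)) dx + ∫(3/(x - 3)) dx.
Step 3. Evaluate the standard form [assuming x > 3]: now -5*log(x) + 3*log(x - 3) + ∫(-3/(x - 4)) dx.
Step 4. Evaluate the standard form [assuming x > 4]: now -5*log(x) - 3*log(x - 4) + 3*log(x - 3).
Answer: -5*log(x) - 3*log(x - 4) + 3*log(x - 3).


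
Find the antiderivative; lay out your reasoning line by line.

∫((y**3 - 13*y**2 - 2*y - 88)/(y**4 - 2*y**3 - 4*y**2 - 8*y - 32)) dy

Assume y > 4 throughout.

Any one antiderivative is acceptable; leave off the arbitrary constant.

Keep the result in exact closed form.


Step 1. Decompose ∫((y**3 - 13*y**2 - 2*y - 88)/(y**4 - 2*y**3 - 4*y**2 - 8*y - 32)) dy by partial fractions, (y**3 - 13*y**2 - 2*y - 88)/(y**4 - 2*y**3 - 4*y**2 - 8*y - 32) = 3/(y**2 + 4) + 3/(y + 2) - 2/(y - 4): now ∫(-2/(y - 4)) dy + ∫(3/(y + 2)) dy + ∫(3/(y**2 + 4)) dy.
Step 2. Evaluate the standard form [assuming y > -2]: now 3*log(y + 2) + ∫(-2/(y - 4)) dy + ∫(3/(y**2 + 4)) dy.
Step 3. Evaluate the standard form [assuming y > 4]: now -2*log(y - 4) + 3*log(y + 2) + ∫(3/(y**2 + 4)) dy.
Step 4. Evaluate the standard form: now -2*log(y - 4) + 3*log(y + 2) + 3*atan(y/2)/2.
Answer: -2*log(y - 4) + 3*log(y + 2) + 3*atan(y/2)/2.


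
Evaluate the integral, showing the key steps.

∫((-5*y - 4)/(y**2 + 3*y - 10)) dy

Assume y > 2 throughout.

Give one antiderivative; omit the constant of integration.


Step 1. Decompose ∫((-5*y - 4)/(y**2 + 3*y - 10)) dy by partial fractions, (-5*y - 4)/(y**2 + 3*y - 10) = -3/(y + 5) - 2/(y - 2): now ∫(-2/(y - 2)) dy + ∫(-3/(y + 5)) dy.
Step 2. Evaluate the standard form [assuming y > 2]: now -2*log(y - 2) + ∫(-3/(y + 5)) dy.
Step 3. Evaluate the standard form [assuming y > -5]: now -2*log(y - 2) - 3*log(y + 5).
Answer: -2*log(y - 2) - 3*log(y + 5).


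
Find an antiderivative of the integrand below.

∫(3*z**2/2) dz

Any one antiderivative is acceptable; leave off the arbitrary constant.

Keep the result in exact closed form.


Answer: z**3/2.


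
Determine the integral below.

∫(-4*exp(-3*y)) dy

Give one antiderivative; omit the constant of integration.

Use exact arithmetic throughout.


Answer: 4*exp(-3*y)/3.


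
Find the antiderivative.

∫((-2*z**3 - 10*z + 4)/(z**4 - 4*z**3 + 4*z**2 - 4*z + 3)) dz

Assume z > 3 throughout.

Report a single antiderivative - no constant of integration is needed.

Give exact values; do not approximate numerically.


Answer: -4*log(z - 3) + 2*log(z - 1) + 2*atan(z).


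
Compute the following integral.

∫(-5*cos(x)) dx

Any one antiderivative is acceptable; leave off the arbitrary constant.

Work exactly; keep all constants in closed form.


Answer: -5*sin(x).


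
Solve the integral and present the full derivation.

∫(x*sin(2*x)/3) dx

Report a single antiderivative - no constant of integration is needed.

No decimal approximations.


Step 1. Integrate ∫(x*sin(2*x)/3) dx by parts with u = x, dv = (sin(2*x)/3) dx, so v = -cos(2*x)/6: now -x*cos(2*x)/6 + ∫(cos(2*x)/6) dx.
Step 2. Evaluate the standard form: now -x*cos(2*x)/6 + sin(2*x)/12.
Answer: -x*cos(2*x)/6 + sin(2*x)/12.


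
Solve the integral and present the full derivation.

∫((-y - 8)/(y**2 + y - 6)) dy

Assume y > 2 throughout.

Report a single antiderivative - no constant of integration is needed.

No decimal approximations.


Step 1. Decompose ∫((-y - 8)/(y**2 + y - 6)) dy by partial fractions, (-y - 8)/(y**2 + y - 6) = 1/(y + 3) - 2/(y - 2): now ∫(-2/(y - 2)) dy + ∫(1/(y + 3)) dy.
Step 2. Evaluate the standard form [assuming y > 2]: now -2*log(y - 2) + ∫(1/(y + 3)) dy.
Step 3. Evaluate the standard form [assuming y > -3]: now -2*log(y - 2) + log(y + 3).
Answer: -2*log(y - 2) + log(y + 3).


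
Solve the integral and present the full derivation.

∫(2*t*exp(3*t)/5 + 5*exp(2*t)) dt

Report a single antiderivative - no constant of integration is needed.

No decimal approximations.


Step 1. Rewrite: now ∫(2*t*exp(3*t)/5) dt + ∫(5*exp(2*t)) dt.
Step 2. Integrate ∫(2*t*exp(3*t)/5) dt by parts with u = t, dv = (2*exp(3*t)/5) dt, so v = 2*exp(3*t)/15: now 2*t*exp(3*t)/15 + ∫(5*exp(2*t)) dt + ∫(-2*exp(3*t)/15) dt.
Step 3. Evaluate the standard form: now 2*t*exp(3*t)/15 - 2*exp(3*t)/45 + ∫(5*exp(2*t)) dt.
Step 4. Evaluate the standard form: now 2*t*exp(3*t)/15 - 2*exp(3*t)/45 + 5*exp(2*t)/2.
Answer: 2*t*exp(3*t)/15 - 2*exp(3*t)/45 + 5*exp(2*t)/2.


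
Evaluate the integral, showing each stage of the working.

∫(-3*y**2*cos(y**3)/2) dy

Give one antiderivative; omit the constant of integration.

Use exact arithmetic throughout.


Step 1. Substitute u = y**3, turning ∫(-3*y**2*cos(y**3)/2) dy into ∫(-cos(u)/2) du: now ∫(-cos(u)/2) du.
Step 2. Evaluate the standard form: now -sin(u)/2.
Step 3. Substitute back u = y**3: now -sin(y**3)/2.
Answer: -sin(y**3)/2.


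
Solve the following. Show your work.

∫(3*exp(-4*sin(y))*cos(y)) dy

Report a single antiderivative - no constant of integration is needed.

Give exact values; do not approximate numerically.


Step 1. Substitute u = sin(y), turning ∫(3*exp(-4*sin(y))*cos(y)) dy into ∫(3*exp(-4*u)) du: now ∫(3*exp(-4*u)) du.
Step 2. Evaluate the standard form: now -3*exp(-4*u)/4.
Step 3. Substitute back u = sin(y): now -3*exp(-4*sin(y))/4.
Answer: -3*exp(-4*sin(y))/4.


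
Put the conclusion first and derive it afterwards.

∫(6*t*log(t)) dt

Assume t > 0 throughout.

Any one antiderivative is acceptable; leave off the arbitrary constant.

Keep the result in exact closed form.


The answer is 3*t**2*log(t) - 3*t**2/2.
Step 1. Integrate ∫(6*t*log(t)) dt by parts with u = log(t), dv = (6*t) dt, so v = 3*t**2 [assuming t > 0]: now 3*t**2*log(t) + ∫(-3*t) dt.
Step 2. Evaluate the standard form: now 3*t**2*log(t) - 3*t**2/2.
Answer: 3*t**2*log(t) - 3*t**2/2.


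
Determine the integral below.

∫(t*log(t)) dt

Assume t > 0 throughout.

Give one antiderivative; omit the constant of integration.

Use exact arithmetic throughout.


Answer: t**2*log(t)/2 - t**2/4.


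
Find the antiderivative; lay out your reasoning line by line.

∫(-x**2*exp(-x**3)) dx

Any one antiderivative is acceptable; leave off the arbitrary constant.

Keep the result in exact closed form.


Step 1. Substitute u = x**3, turning ∫(-x**2*exp(-x**3)) dx into ∫(-exp(-u)/3) du: now ∫(-exp(-u)/3) du.
Step 2. Evaluate the standard form: now exp(-u)/3.
Step 3. Substitute back u = x**3: now exp(-x**3)/3.
Answer: exp(-x**3)/3.


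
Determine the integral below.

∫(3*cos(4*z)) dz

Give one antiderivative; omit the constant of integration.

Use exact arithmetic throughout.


Answer: 3*sin(4*z)/4.


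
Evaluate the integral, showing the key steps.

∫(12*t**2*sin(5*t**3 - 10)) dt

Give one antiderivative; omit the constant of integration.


Step 1. Substitute u = t**3 - 2, turning ∫(12*t**2*sin(5*t**3 - 10)) dt into ∫(4*sin(5*u)) du: now ∫(4*sin(5*u)) du.
Step 2. Evaluate the standard form: now -4*cos(5*u)/5.
Step 3. Substitute back u = t**3 - 2: now -4*cos(5*t**3 - 10)/5.
Answer: -4*cos(5*t**3 - 10)/5.


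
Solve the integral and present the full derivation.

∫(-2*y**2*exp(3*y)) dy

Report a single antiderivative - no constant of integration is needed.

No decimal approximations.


Step 1. Integrate ∫(-2*y**2*exp(3*y)) dy by parts with u = y**2, dv = (-2*exp(3*y)) dy, so v = -2*exp(3*y)/3: now -2*y**2*exp(3*y)/3 + ∫(4*y*exp(3*y)/3) dy.
Step 2. Integrate ∫(4*y*exp(3*y)/3) dy by parts with u = y, dv = (4*exp(3*y)/3) dy, so v = 4*exp(3*y)/9: now -2*y**2*exp(3*y)/3 + 4*y*exp(3*y)/9 + ∫(-4*exp(3*y)/9) dy.
Step 3. Evaluate the standard form: now -2*y**2*exp(3*y)/3 + 4*y*exp(3*y)/9 - 4*exp(3*y)/27.
Answer: -2*y**2*exp(3*y)/3 + 4*y*exp(3*y)/9 - 4*exp(3*y)/27.


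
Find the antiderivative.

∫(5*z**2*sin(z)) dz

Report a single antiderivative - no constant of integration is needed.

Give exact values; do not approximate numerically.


Answer: -5*z**2*cos(z) + 10*z*sin(z) + 10*cos(z).


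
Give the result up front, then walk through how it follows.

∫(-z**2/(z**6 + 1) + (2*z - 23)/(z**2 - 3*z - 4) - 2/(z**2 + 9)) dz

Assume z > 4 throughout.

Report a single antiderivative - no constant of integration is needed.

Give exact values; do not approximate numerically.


The answer is -3*log(z - 4) + 5*log(z + 1) - 2*atan(z/3)/3 - atan(z**3)/3.
Step 1. Rewrite: now ∫(-z**2/(z**6 + 1)) dz + ∫((2*z - 23)/(z**2 - 3*z - 4)) dz + ∫(-2/(z**2 + 9)) dz.
Step 2. Substitute u = z**3, turning ∫(-z**2/(z**6 + 1)) dz into ∫(-1/(3*(u**2 + 1))) du: now ∫((2*z - 23)/(z**2 - 3*z - 4)) dz + ∫(-1/(3*(u**2 + 1))) du + ∫(-2/(z**2 + 9)) dz.
Step 3. Evaluate the standard form: now -atan(u)/3 + ∫((2*z - 23)/(z**2 - 3*z - 4)) dz + ∫(-2/(z**2 + 9)) dz.
Step 4. Substitute back u = z**3: now -atan(z**3)/3 + ∫((2*z - 23)/(z**2 - 3*z - 4)) dz + ∫(-2/(z**2 + 9)) dz.
Step 5. Evaluate the standard form: now -2*atan(z/3)/3 - atan(z**3)/3 + ∫((2*z - 23)/(z**2 - 3*z - 4)) dz.
Step 6. Decompose ∫((2*z - 23)/(z**2 - 3*z - 4)) dz by partial fractions, (2*z - 23)/(z**2 - 3*z - 4) = 5/(z + 1) - 3/(z - 4): now -2*atan(z/3)/3 - atan(z**3)/3 + ∫(-3/(z - 4)) dz + ∫(5/(z + 1)) dz.
Step 7. Evaluate the standard form [assuming z > 4]: now -3*log(z - 4) - 2*atan(z/3)/3 - atan(z**3)/3 + ∫(5/(z + 1)) dz.
Step 8. Evaluate the standard form [assuming z > -1]: now -3*log(z - 4) + 5*log(z + 1) - 2*atan(z/3)/3 - atan(z**3)/3.
Answer: -3*log(z - 4) + 5*log(z + 1) - 2*atan(z/3)/3 - atan(z**3)/3.


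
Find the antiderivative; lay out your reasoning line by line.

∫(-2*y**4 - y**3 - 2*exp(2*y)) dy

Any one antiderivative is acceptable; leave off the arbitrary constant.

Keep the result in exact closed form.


Step 1. Rewrite: now ∫(-y**3) dy + ∫(-2*y**4) dy + ∫(-2*exp(2*y)) dy.
Step 2. Evaluate the standard form: now -y**4/4 + ∫(-2*y**4) dy + ∫(-2*exp(2*y)) dy.
Step 3. Evaluate the standard form: now -2*y**5/5 - y**4/4 + ∫(-2*exp(2*y)) dy.
Step 4. Evaluate the standard form: now -2*y**5/5 - y**4/4 - exp(2*y).
Answer: -2*y**5/5 - y**4/4 - exp(2*y).


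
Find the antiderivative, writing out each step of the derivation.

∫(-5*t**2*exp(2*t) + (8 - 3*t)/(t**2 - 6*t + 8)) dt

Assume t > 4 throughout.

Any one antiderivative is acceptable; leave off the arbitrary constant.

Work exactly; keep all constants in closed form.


Step 1. Rewrite: now ∫(-5*t**2*exp(2*t)) dt + ∫((8 - 3*t)/(t**2 - 6*t + 8)) dt.
Step 2. Integrate ∫(-5*t**2*exp(2*t)) dt by parts with u = t**2, dv = (-5*exp(2*t)) dt, so v = -5*exp(2*t)/2: now -5*t**2*exp(2*t)/2 + ∫(5*t*exp(2*t)) dt + ∫((8 - 3*t)/(t**2 - 6*t + 8)) dt.
Step 3. Integrate ∫(5*t*exp(2*t)) dt by parts with u = t, dv = (5*exp(2*t)) dt, so v = 5*exp(2*t)/2: now -5*t**2*exp(2*t)/2 + 5*t*exp(2*t)/2 + ∫((8 - 3*t)/(t**2 - 6*t + 8)) dt + ∫(-5*exp(2*t)/2) dt.
Step 4. Evaluate the standard form: now -5*t**2*exp(2*t)/2 + 5*t*exp(2*t)/2 - 5*exp(2*t)/4 + ∫((8 - 3*t)/(t**2 - 6*t + 8)) dt.
Step 5. Decompose ∫((8 - 3*t)/(t**2 - 6*t + 8)) dt by partial fractions, (8 - 3*t)/(t**2 - 6*t + 8) = -1/(t - 2) - 2/(t - 4): now -5*t**2*exp(2*t)/2 + 5*t*exp(2*t)/2 - 5*exp(2*t)/4 + ∫(-2/(t - 4)) dt + ∫(-1/(t - 2)) dt.
Step 6. Evaluate the standard form [assuming t > 4]: now -5*t**2*exp(2*t)/2 + 5*t*exp(2*t)/2 - 5*exp(2*t)/4 - 2*log(t - 4) + ∫(-1/(t - 2)) dt.
Step 7. Evaluate the standard form [assuming t > 2]: now -5*t**2*exp(2*t)/2 + 5*t*exp(2*t)/2 - 5*exp(2*t)/4 - 2*log(t - 4) - log(t - 2).
Answer: -5*t**2*exp(2*t)/2 + 5*t*exp(2*t)/2 - 5*exp(2*t)/4 - 2*log(t - 4) - log(t - 2).


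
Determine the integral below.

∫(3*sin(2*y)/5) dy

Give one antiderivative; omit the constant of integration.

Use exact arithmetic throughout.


Answer: -3*cos(2*y)/10.


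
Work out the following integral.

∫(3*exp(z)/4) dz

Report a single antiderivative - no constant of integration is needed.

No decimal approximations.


Answer: 3*exp(z)/4.


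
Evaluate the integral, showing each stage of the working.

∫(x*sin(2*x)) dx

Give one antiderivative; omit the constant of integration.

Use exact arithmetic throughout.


Step 1. Integrate ∫(x*sin(2*x)) dx by parts with u = x, dv = (sin(2*x)) dx, so v = -cos(2*x)/2: now -x*cos(2*x)/2 + ∫(cos(2*x)/2) dx.
Step 2. Evaluate the standard form: now -x*cos(2*x)/2 + sin(2*x)/4.
Answer: -x*cos(2*x)/2 + sin(2*x)/4.


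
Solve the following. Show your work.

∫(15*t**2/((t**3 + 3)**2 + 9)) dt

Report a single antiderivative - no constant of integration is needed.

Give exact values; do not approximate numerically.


Step 1. Substitute u = t**3 + 3, turning ∫(15*t**2/((t**3 + 3)**2 + 9)) dt into ∫(5/(u**2 + 9)) du: now ∫(5/(u**2 + 9)) du.
Step 2. Evaluate the standard form: now 5*atan(u/3)/3.
Step 3. Substitute back u = t**3 + 3: now 5*atan(t**3/3 + 1)/3.
Answer: 5*atan(t**3/3 + 1)/3.


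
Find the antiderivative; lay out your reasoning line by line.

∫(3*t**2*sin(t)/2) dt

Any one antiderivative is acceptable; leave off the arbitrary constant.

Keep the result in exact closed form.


Step 1. Integrate ∫(3*t**2*sin(t)/2) dt by parts with u = t**2, dv = (3*sin(t)/2) dt, so v = -3*cos(t)/2: now -3*t**2*cos(t)/2 + ∫(3*t*cos(t)) dt.
Step 2. Integrate ∫(3*t*cos(t)) dt by parts with u = t, dv = (3*cos(t)) dt, so v = 3*sin(t): now -3*t**2*cos(t)/2 + 3*t*sin(t) + ∫(-3*sin(t)) dt.
Step 3. Evaluate the standard form: now -3*t**2*cos(t)/2 + 3*t*sin(t) + 3*cos(t).
Answer: -3*t**2*cos(t)/2 + 3*t*sin(t) + 3*cos(t).


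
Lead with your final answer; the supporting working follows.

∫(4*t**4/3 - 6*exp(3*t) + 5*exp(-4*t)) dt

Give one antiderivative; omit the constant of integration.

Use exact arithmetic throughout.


The answer is 4*t**5/15 - 2*exp(3*t) - 5*exp(-4*t)/4.
Step 1. Rewrite: now ∫(4*t**4/3) dt + ∫(5*exp(-4*t)) dt + ∫(-6*exp(3*t)) dt.
Step 2. Evaluate the standard form: now -2*exp(3*t) + ∫(4*t**4/3) dt + ∫(5*exp(-4*t)) dt.
Step 3. Evaluate the standard form: now -2*exp(3*t) + ∫(4*t**4/3) dt - 5*exp(-4*t)/4.
Step 4. Evaluate the standard form: now 4*t**5/15 - 2*exp(3*t) - 5*exp(-4*t)/4.
Answer: 4*t**5/15 - 2*exp(3*t) - 5*exp(-4*t)/4.


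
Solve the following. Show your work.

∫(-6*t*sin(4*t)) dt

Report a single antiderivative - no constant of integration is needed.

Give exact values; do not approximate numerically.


Step 1. Integrate ∫(-6*t*sin(4*t)) dt by parts with u = t, dv = (-6*sin(4*t)) dt, so v = 3*cos(4*t)/2: now 3*t*cos(4*t)/2 + ∫(-3*cos(4*t)/2) dt.
Step 2. Evaluate the standard form: now 3*t*cos(4*t)/2 - 3*sin(4*t)/8.
Answer: 3*t*cos(4*t)/2 - 3*sin(4*t)/8.


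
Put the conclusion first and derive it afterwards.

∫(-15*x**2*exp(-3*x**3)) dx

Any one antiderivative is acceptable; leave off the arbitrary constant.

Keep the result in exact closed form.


The answer is 5*exp(-3*x**3)/3.
Step 1. Substitute u = x**3, turning ∫(-15*x**2*exp(-3*x**3)) dx into ∫(-5*exp(-3*u)) du: now ∫(-5*exp(-3*u)) du.
Step 2. Evaluate the standard form: now 5*exp(-3*u)/3.
Step 3. Substitute back u = x**3: now 5*exp(-3*x**3)/3.
Answer: 5*exp(-3*x**3)/3.


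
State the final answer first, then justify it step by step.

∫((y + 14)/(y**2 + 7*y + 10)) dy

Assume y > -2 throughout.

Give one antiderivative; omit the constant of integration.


The answer is 4*log(y + 2) - 3*log(y + 5).
Step 1. Decompose ∫((y + 14)/(y**2 + 7*y + 10)) dy by partial fractions, (y + 14)/(y**2 + 7*y + 10) = -3/(y + 5) + 4/(y + 2): now ∫(4/(y + 2)) dy + ∫(-3/(y + 5)) dy.
Step 2. Evaluate the standard form [assuming y > -2]: now 4*log(y + 2) + ∫(-3/(y + 5)) dy.
Step 3. Evaluate the standard form [assuming y > -5]: now 4*log(y + 2) - 3*log(y + 5).
Answer: 4*log(y + 2) - 3*log(y + 5).


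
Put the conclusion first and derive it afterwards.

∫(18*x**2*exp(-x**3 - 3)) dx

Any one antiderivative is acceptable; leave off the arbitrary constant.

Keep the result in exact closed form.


The answer is -6*exp(-x**3 - 3).
Step 1. Substitute u = x**3 + 3, turning ∫(18*x**2*exp(-x**3 - 3)) dx into ∫(6*exp(-u)) du: now ∫(6*exp(-u)) du.
Step 2. Evaluate the standard form: now -6*exp(-u).
Step 3. Substitute back u = x**3 + 3: now -6*exp(-x**3 - 3).
Answer: -6*exp(-x**3 - 3).


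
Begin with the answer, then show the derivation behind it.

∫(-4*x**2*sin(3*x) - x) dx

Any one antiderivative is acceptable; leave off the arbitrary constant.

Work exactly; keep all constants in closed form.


The answer is 4*x**2*cos(3*x)/3 - x**2/2 - 8*x*sin(3*x)/9 - 8*cos(3*x)/27.
Step 1. Rewrite: now ∫(-x) dx + ∫(-4*x**2*sin(3*x)) dx.
Step 2. Integrate ∫(-4*x**2*sin(3*x)) dx by parts with u = x**2, dv = (-4*sin(3*x)) dx, so v = 4*cos(3*x)/3: now 4*x**2*cos(3*x)/3 + ∫(-x) dx + ∫(-8*x*cos(3*x)/3) dx.
Step 3. Integrate ∫(-8*x*cos(3*x)/3) dx by parts with u = x, dv = (-8*cos(3*x)/3) dx, so v = -8*sin(3*x)/9: now 4*x**2*cos(3*x)/3 - 8*x*sin(3*x)/9 + ∫(-x) dx + ∫(8*sin(3*x)/9) dx.
Step 4. Evaluate the standard form: now 4*x**2*cos(3*x)/3 - 8*x*sin(3*x)/9 - 8*cos(3*x)/27 + ∫(-x) dx.
Step 5. Evaluate the standard form: now 4*x**2*cos(3*x)/3 - x**2/2 - 8*x*sin(3*x)/9 - 8*cos(3*x)/27.
Answer: 4*x**2*cos(3*x)/3 - x**2/2 - 8*x*sin(3*x)/9 - 8*cos(3*x)/27.


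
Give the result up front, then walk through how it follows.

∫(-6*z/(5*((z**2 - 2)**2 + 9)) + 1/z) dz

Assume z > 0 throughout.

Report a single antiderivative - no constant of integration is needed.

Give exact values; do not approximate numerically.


The answer is log(z) - atan(z**2/3 - 2/3)/5.
Step 1. Rewrite: now ∫(1/z) dz + ∫(-6*z/(5*((z**2 - 2)**2 + 9))) dz.
Step 2. Evaluate the standard form [assuming z > 0]: now log(z) + ∫(-6*z/(5*((z**2 - 2)**2 + 9))) dz.
Step 3. Substitute u = z**2 - 2, turning ∫(-6*z/(5*((z**2 - 2)**2 + 9))) dz into ∫(-3/(5*(u**2 + 9))) du: now log(z) + ∫(-3/(5*(u**2 + 9))) du.
Step 4. Evaluate the standard form: now log(z) - atan(u/3)/5.
Step 5. Substitute back u = z**2 - 2: now log(z) - atan(z**2/3 - 2/3)/5.
Answer: log(z) - atan(z**2/3 - 2/3)/5.


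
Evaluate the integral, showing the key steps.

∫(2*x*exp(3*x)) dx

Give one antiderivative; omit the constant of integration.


Step 1. Integrate ∫(2*x*exp(3*x)) dx by parts with u = x, dv = (2*exp(3*x)) dx, so v = 2*exp(3*x)/3: now 2*x*exp(3*x)/3 + ∫(-2*exp(3*x)/3) dx.
Step 2. Evaluate the standard form: now 2*x*exp(3*x)/3 - 2*exp(3*x)/9.
Answer: 2*x*exp(3*x)/3 - 2*exp(3*x)/9.


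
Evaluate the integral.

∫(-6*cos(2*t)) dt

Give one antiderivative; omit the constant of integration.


Answer: -3*sin(2*t).


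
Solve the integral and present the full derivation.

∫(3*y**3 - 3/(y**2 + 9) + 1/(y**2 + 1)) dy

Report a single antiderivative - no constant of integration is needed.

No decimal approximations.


Step 1. Rewrite: now ∫(3*y**3) dy + ∫(1/(y**2 + 1)) dy + ∫(-3/(y**2 + 9)) dy.
Step 2. Evaluate the standard form: now atan(y) + ∫(3*y**3) dy + ∫(-3/(y**2 + 9)) dy.
Step 3. Evaluate the standard form: now -atan(y/3) + atan(y) + ∫(3*y**3) dy.
Step 4. Evaluate the standard form: now 3*y**4/4 - atan(y/3) + atan(y).
Answer: 3*y**4/4 - atan(y/3) + atan(y).


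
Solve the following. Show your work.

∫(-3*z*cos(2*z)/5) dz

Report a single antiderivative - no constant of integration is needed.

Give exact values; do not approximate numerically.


Step 1. Integrate ∫(-3*z*cos(2*z)/5) dz by parts with u = z, dv = (-3*cos(2*z)/5) dz, so v = -3*sin(2*z)/10: now -3*z*sin(2*z)/10 + ∫(3*sin(2*z)/10) dz.
Step 2. Evaluate the standard form: now -3*z*sin(2*z)/10 - 3*cos(2*z)/20.
Answer: -3*z*sin(2*z)/10 - 3*cos(2*z)/20.


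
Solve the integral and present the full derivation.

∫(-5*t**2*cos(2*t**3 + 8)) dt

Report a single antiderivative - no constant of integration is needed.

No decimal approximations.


Step 1. Substitute u = t**3 + 4, turning ∫(-5*t**2*cos(2*t**3 + 8)) dt into ∫(-5*cos(2*u)/3) du: now ∫(-5*cos(2*u)/3) du.
Step 2. Evaluate the standard form: now -5*sin(2*u)/6.
Step 3. Substitute back u = t**3 + 4: now -5*sin(2*t**3 + 8)/6.
Answer: -5*sin(2*t**3 + 8)/6.


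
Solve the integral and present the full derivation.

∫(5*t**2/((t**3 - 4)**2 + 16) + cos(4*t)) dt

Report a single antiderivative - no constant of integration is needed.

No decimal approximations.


Step 1. Rewrite: now ∫(5*t**2/((t**3 - 4)**2 + 16)) dt + ∫(cos(4*t)) dt.
Step 2. Evaluate the standard form: now sin(4*t)/4 + ∫(5*t**2/((t**3 - 4)**2 + 16)) dt.
Step 3. Substitute u = t**3 - 4, turning ∫(5*t**2/((t**3 - 4)**2 + 16)) dt into ∫(5/(3*(u**2 + 16))) du: now sin(4*t)/4 + ∫(5/(3*(u**2 + 16))) du.
Step 4. Evaluate the standard form: now sin(4*t)/4 + 5*atan(u/4)/12.
Step 5. Substitute back u = t**3 - 4: now sin(4*t)/4 + 5*atan(t**3/4 - 1)/12.
Answer: sin(4*t)/4 + 5*atan(t**3/4 - 1)/12.


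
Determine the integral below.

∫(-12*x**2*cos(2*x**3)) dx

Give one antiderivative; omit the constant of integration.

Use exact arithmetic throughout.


Answer: -2*sin(2*x**3).


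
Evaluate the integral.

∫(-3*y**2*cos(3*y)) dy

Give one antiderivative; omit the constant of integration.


Answer: -y**2*sin(3*y) - 2*y*cos(3*y)/3 + 2*sin(3*y)/9.


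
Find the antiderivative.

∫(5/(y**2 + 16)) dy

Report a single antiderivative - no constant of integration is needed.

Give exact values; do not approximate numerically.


Answer: 5*atan(y/4)/4.


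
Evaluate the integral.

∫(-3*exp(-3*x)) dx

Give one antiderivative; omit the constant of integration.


Answer: exp(-3*x).


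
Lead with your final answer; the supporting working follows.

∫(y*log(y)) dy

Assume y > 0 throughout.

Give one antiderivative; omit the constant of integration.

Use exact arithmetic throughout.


The answer is y**2*log(y)/2 - y**2/4.
Step 1. Integrate ∫(y*log(y)) dy by parts with u = log(y), dv = (y) dy, so v = y**2/2 [assuming y > 0]: now y**2*log(y)/2 + ∫(-y/2) dy.
Step 2. Evaluate the standard form: now y**2*log(y)/2 - y**2/4.
Answer: y**2*log(y)/2 - y**2/4.


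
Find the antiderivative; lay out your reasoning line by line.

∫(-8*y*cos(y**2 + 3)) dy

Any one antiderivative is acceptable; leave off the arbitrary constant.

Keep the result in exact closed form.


Step 1. Substitute u = y**2 + 3, turning ∫(-8*y*cos(y**2 + 3)) dy into ∫(-4*cos(u)) du: now ∫(-4*cos(u)) du.
Step 2. Evaluate the standard form: now -4*sin(u).
Step 3. Substitute back u = y**2 + 3: now -4*sin(y**2 + 3).
Answer: -4*sin(y**2 + 3).


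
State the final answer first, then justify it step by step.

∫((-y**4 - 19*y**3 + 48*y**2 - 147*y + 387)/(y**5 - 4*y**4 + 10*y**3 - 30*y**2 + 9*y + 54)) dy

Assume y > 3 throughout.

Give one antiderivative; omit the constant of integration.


The answer is -3*log(y - 3) - 3*log(y - 2) + 5*log(y + 1) - atan(y/3).
Step 1. Decompose ∫((-y**4 - 19*y**3 + 48*y**2 - 147*y + 387)/(y**5 - 4*y**4 + 10*y**3 - 30*y**2 + 9*y + 54)) dy by partial fractions, (-y**4 - 19*y**3 + 48*y**2 - 147*y + 387)/(y**5 - 4*y**4 + 10*y**3 - 30*y**2 + 9*y + 54) = -3/(y**2 + 9) + 5/(y + 1) - 3/(y - 2) - 3/(y - 3): now ∫(-3/(y - 3)) dy + ∫(-3/(y - 2)) dy + ∫(5/(y + 1)) dy + ∫(-3/(y**2 + 9)) dy.
Step 2. Evaluate the standard form [assuming y > 2]: now -3*log(y - 2) + ∫(-3/(y - 3)) dy + ∫(5/(y + 1)) dy + ∫(-3/(y**2 + 9)) dy.
Step 3. Evaluate the standard form [assuming y > -1]: now -3*log(y - 2) + 5*log(y + 1) + ∫(-3/(y - 3)) dy + ∫(-3/(y**2 + 9)) dy.
Step 4. Evaluate the standard form [assuming y > 3]: now -3*log(y - 3) - 3*log(y - 2) + 5*log(y + 1) + ∫(-3/(y**2 + 9)) dy.
Step 5. Evaluate the standard form: now -3*log(y - 3) - 3*log(y - 2) + 5*log(y + 1) - atan(y/3).
Answer: -3*log(y - 3) - 3*log(y - 2) + 5*log(y + 1) - atan(y/3).


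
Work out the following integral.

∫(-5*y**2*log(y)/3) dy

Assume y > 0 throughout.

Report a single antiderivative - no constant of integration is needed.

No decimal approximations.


Answer: -5*y**3*log(y)/9 + 5*y**3/27.


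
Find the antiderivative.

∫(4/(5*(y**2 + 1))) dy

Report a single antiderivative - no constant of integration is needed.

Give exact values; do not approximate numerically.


Answer: 4*atan(y)/5.


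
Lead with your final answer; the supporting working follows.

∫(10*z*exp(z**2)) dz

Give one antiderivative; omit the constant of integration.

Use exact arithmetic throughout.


The answer is 5*exp(z**2).
Step 1. Substitute u = z**2, turning ∫(10*z*exp(z**2)) dz into ∫(5*exp(u)) du: now ∫(5*exp(u)) du.
Step 2. Evaluate the standard form: now 5*exp(u).
Step 3. Substitute back u = z**2: now 5*exp(z**2).
Answer: 5*exp(z**2).


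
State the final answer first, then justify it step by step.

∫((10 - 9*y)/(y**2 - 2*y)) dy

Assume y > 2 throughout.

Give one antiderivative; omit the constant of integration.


The answer is -5*log(y) - 4*log(y - 2).
Step 1. Decompose ∫((10 - 9*y)/(y**2 - 2*y)) dy by partial fractions, (10 - 9*y)/(y**2 - 2*y) = -4/(y - 2) - 5/y: now ∫(-5/y) dy + ∫(-4/(y - 2)) dy.
Step 2. Evaluate the standard form [assuming y > 2]: now -4*log(y - 2) + ∫(-5/y) dy.
Step 3. Evaluate the standard form [assuming y > 0]: now -5*log(y) - 4*log(y - 2).
Answer: -5*log(y) - 4*log(y - 2).
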